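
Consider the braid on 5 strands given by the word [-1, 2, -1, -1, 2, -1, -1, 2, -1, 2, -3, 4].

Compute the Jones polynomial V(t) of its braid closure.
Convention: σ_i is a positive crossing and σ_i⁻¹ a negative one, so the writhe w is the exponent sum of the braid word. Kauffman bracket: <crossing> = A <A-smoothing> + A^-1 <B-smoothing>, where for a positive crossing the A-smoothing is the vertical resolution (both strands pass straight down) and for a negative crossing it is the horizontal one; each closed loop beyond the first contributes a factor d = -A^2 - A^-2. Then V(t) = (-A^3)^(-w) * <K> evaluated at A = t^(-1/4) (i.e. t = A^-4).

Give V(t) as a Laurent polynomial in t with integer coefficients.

The presented braid s1^-1 s2 s1^-1 s1^-1 s2 s1^-1 s1^-1 s2 s1^-1 s2 s3^-1 s4 on 5 strands reduces by inverse Markov moves (closure unchanged at each step):
  Destabilize: the word has the form β·s4 where s4 occurs only as the final letter (β ∈ B_4); drop it and the last strand → 4 strands.
  Destabilize: the word has the form β·s3^-1 where s3^-1 occurs only as the final letter (β ∈ B_3); drop it and the last strand → 3 strands.
Reduced to β = s1^-1 s2 s1^-1 s1^-1 s2 s1^-1 s1^-1 s2 s1^-1 s2 on 3 strands, 10 crossings.
Compute on β:
Braid: s1^-1 s2 s1^-1 s1^-1 s2 s1^-1 s1^-1 s2 s1^-1 s2 on 3 strands, 10 crossings.
Writhe w = (#positive) - (#negative) = 4 - 6 = -2.
State-sum expansion of <K>. There are 2^10 = 1024 states.
Each crossing splits two ways (0=vertical, 1=horizontal). The state's weight is A^(#A-smoothings - #B-smoothings) * d^(loops - 1).
Tabulate the states by total A-exponent and number of loops L (A-exp: L × count):
  A^10: L=7 ×1
  A^8: L=6 ×10
  A^6: L=5 ×45
  A^4: L=4 ×118, L=6 ×2
  A^2: L=3 ×193, L=5 ×17
  A^0: L=2 ×192, L=4 ×59, L=6 ×1
  A^-2: L=1 ×95, L=3 ×108, L=5 ×7
  A^-4: L=2 ×95, L=4 ×25
  A^-6: L=3 ×43, L=5 ×2
  A^-8: L=4 ×10
  A^-10: L=5 ×1
Each group contributes A^e * Σ count * d^(L-1):
Powers of d = -A^2 - A^-2: d^2 = A^4 + 2 + A^-4; d^3 = -A^6 - 3*A^2 - 3*A^-2 - A^-6; d^4 = A^8 + 4*A^4 + 6 + 4*A^-4 + A^-8; d^5 = -A^10 - 5*A^6 - 10*A^2 - 10*A^-2 - 5*A^-6 - A^-10; d^6 = A^12 + 6*A^8 + 15*A^4 + 20 + 15*A^-4 + 6*A^-8 + A^-12.
  A^10 * (d^6) = A^22 + 6*A^18 + 15*A^14 + 20*A^10 + 15*A^6 + 6*A^2 + A^-2
  A^8 * (10*d^5) = -10*A^18 - 50*A^14 - 100*A^10 - 100*A^6 - 50*A^2 - 10*A^-2
  A^6 * (45*d^4) = 45*A^14 + 180*A^10 + 270*A^6 + 180*A^2 + 45*A^-2
  A^4 * (118*d^3 + 2*d^5) = -2*A^14 - 128*A^10 - 374*A^6 - 374*A^2 - 128*A^-2 - 2*A^-6
  A^2 * (193*d^2 + 17*d^4) = 17*A^10 + 261*A^6 + 488*A^2 + 261*A^-2 + 17*A^-6
  A^0 * (192*d + 59*d^3 + d^5) = -A^10 - 64*A^6 - 379*A^2 - 379*A^-2 - 64*A^-6 - A^-10
  A^-2 * (95 + 108*d^2 + 7*d^4) = 7*A^6 + 136*A^2 + 353*A^-2 + 136*A^-6 + 7*A^-10
  A^-4 * (95*d + 25*d^3) = -25*A^2 - 170*A^-2 - 170*A^-6 - 25*A^-10
  A^-6 * (43*d^2 + 2*d^4) = 2*A^2 + 51*A^-2 + 98*A^-6 + 51*A^-10 + 2*A^-14
  A^-8 * (10*d^3) = -10*A^-2 - 30*A^-6 - 30*A^-10 - 10*A^-14
  A^-10 * (d^4) = A^-2 + 4*A^-6 + 6*A^-10 + 4*A^-14 + A^-18
Summing the groups: <K> = A^22 - 4*A^18 + 8*A^14 - 12*A^10 + 15*A^6 - 16*A^2 + 15*A^-2 - 11*A^-6 + 8*A^-10 - 4*A^-14 + A^-18
Normalise by the writhe: (-A^3)^(-w) = (-A^3)^(2) = A^6, so f(A) = A^6 * <K> = A^28 - 4*A^24 + 8*A^20 - 12*A^16 + 15*A^12 - 16*A^8 + 15*A^4 - 11 + 8*A^-4 - 4*A^-8 + A^-12.
Substitute A = t^(-1/4), i.e. A^e → t^(-e/4): V(t) = t^3 - 4*t^2 + 8*t - 11 + 15*t^-1 - 16*t^-2 + 15*t^-3 - 12*t^-4 + 8*t^-5 - 4*t^-6 + t^-7

Answer: t^3 - 4*t^2 + 8*t - 11 + 15*t^-1 - 16*t^-2 + 15*t^-3 - 12*t^-4 + 8*t^-5 - 4*t^-6 + t^-7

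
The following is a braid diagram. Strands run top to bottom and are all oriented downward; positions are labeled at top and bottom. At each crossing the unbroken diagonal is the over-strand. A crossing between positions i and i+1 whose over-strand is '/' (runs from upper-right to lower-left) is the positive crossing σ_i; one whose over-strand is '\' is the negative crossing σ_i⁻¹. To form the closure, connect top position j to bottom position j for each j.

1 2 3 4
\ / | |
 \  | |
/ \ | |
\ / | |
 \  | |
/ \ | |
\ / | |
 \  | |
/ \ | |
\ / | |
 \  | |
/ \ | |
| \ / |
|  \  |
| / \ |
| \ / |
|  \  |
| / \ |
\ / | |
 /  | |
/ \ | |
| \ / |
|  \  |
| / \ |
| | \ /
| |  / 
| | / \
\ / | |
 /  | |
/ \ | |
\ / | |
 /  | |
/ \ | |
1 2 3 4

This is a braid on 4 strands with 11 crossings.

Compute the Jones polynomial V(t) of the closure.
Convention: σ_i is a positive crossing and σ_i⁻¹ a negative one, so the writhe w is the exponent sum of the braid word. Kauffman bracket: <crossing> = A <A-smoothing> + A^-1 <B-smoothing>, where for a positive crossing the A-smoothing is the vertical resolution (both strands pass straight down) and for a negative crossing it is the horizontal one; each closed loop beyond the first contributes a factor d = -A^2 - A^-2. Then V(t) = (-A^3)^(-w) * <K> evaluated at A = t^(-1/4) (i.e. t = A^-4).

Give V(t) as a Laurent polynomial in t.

t^-1 - t^-2 + 2*t^-3 - t^-4 + t^-5 - t^-6

Derivation:
Reading the diagram top to bottom ('/'-over between positions i,i+1 = s_i, '\'-over = s_i^-1): braid word = s1^-1 s1^-1 s1^-1 s1^-1 s2^-1 s2^-1 s1 s2^-1 s3 s1 s1.
The presented braid s1^-1 s1^-1 s1^-1 s1^-1 s2^-1 s2^-1 s1 s2^-1 s3 s1 s1 on 4 strands reduces by inverse Markov moves (closure unchanged at each step):
  Deconjugate: the word is γ·β·γ⁻¹ with γ = s1^-1 (prefix) and γ⁻¹ = s1 (suffix); strip both.
  Deconjugate: the word is γ·β·γ⁻¹ with γ = s1^-1 (prefix) and γ⁻¹ = s1 (suffix); strip both.
  Destabilize: the word has the form β·s3 where s3 occurs only as the final letter (β ∈ B_3); drop it and the last strand → 3 strands.
Reduced to β = s1^-1 s1^-1 s2^-1 s2^-1 s1 s2^-1 on 3 strands, 6 crossings.
Compute on β:
Braid: s1^-1 s1^-1 s2^-1 s2^-1 s1 s2^-1 on 3 strands, 6 crossings.
Writhe w = (#positive) - (#negative) = 1 - 5 = -4.
Computing the Kauffman bracket via state sum. There are 2^6 = 64 states.
Smooth each crossing (0=||, 1=⌣⌢); contribution A^(Σ sign_k(1-2s_k)) * d^(L-1).
Tabulate the states by total A-exponent and number of loops L (A-exp: L × count):
  A^6: L=4 ×1
  A^4: L=3 ×6
  A^2: L=2 ×13, L=4 ×2
  A^0: L=1 ×10, L=3 ×10
  A^-2: L=2 ×14, L=4 ×1
  A^-4: L=1 ×3, L=3 ×3
  A^-6: L=2 ×1
Each group contributes A^e * Σ count * d^(L-1):
Powers of d = -A^2 - A^-2: d^2 = A^4 + 2 + A^-4; d^3 = -A^6 - 3*A^2 - 3*A^-2 - A^-6.
  A^6 * (d^3) = -A^12 - 3*A^8 - 3*A^4 - 1
  A^4 * (6*d^2) = 6*A^8 + 12*A^4 + 6
  A^2 * (13*d + 2*d^3) = -2*A^8 - 19*A^4 - 19 - 2*A^-4
  A^0 * (10 + 10*d^2) = 10*A^4 + 30 + 10*A^-4
  A^-2 * (14*d + d^3) = -A^4 - 17 - 17*A^-4 - A^-8
  A^-4 * (3 + 3*d^2) = 3 + 9*A^-4 + 3*A^-8
  A^-6 * (d) = -A^-4 - A^-8
Summing the groups: <K> = -A^12 + A^8 - A^4 + 2 - A^-4 + A^-8
Normalise by the writhe: (-A^3)^(-w) = (-A^3)^(4) = A^12, so f(A) = A^12 * <K> = -A^24 + A^20 - A^16 + 2*A^12 - A^8 + A^4.
Substitute A = t^(-1/4), i.e. A^e → t^(-e/4): V(t) = t^-1 - t^-2 + 2*t^-3 - t^-4 + t^-5 - t^-6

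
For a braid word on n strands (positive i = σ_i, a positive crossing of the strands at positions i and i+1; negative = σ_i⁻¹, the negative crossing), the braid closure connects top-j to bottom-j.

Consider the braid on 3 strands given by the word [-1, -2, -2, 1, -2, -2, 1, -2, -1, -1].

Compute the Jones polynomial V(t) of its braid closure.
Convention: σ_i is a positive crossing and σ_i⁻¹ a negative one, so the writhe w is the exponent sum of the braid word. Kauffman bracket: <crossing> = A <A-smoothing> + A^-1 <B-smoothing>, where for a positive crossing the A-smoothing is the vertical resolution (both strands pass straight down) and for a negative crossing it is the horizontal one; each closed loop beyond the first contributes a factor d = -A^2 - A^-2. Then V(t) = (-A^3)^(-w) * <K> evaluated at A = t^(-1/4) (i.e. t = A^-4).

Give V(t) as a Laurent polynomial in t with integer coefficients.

2*t^-2 - 3*t^-3 + 6*t^-4 - 7*t^-5 + 7*t^-6 - 7*t^-7 + 5*t^-8 - 3*t^-9 + t^-10

Derivation:
Braid: s1^-1 s2^-1 s2^-1 s1 s2^-1 s2^-1 s1 s2^-1 s1^-1 s1^-1 on 3 strands, 10 crossings.
Writhe w = (#positive) - (#negative) = 2 - 8 = -6.
Enumerate smoothing states for the bracket polynomial. There are 2^10 = 1024 states.
For each crossing: s=0 is the vertical smoothing, s=1 horizontal. Crossing k contributes A^(sign_k * (1 - 2*s_k)); loop factor d = -A^2 - A^-2.
Tabulate the states by total A-exponent and number of loops L (A-exp: L × count):
  A^10: L=7 ×1
  A^8: L=6 ×10
  A^6: L=5 ×44, L=7 ×1
  A^4: L=4 ×110, L=6 ×10
  A^2: L=3 ×166, L=5 ×44
  A^0: L=2 ×144, L=4 ×106, L=6 ×2
  A^-2: L=1 ×57, L=3 ×140, L=5 ×13
  A^-4: L=2 ×91, L=4 ×28, L=6 ×1
  A^-6: L=1 ×16, L=3 ×26, L=5 ×3
  A^-8: L=2 ×7, L=4 ×3
  A^-10: L=3 ×1
Each group contributes A^e * Σ count * d^(L-1):
Powers of d = -A^2 - A^-2: d^2 = A^4 + 2 + A^-4; d^3 = -A^6 - 3*A^2 - 3*A^-2 - A^-6; d^4 = A^8 + 4*A^4 + 6 + 4*A^-4 + A^-8; d^5 = -A^10 - 5*A^6 - 10*A^2 - 10*A^-2 - 5*A^-6 - A^-10; d^6 = A^12 + 6*A^8 + 15*A^4 + 20 + 15*A^-4 + 6*A^-8 + A^-12.
  A^10 * (d^6) = A^22 + 6*A^18 + 15*A^14 + 20*A^10 + 15*A^6 + 6*A^2 + A^-2
  A^8 * (10*d^5) = -10*A^18 - 50*A^14 - 100*A^10 - 100*A^6 - 50*A^2 - 10*A^-2
  A^6 * (44*d^4 + d^6) = A^18 + 50*A^14 + 191*A^10 + 284*A^6 + 191*A^2 + 50*A^-2 + A^-6
  A^4 * (110*d^3 + 10*d^5) = -10*A^14 - 160*A^10 - 430*A^6 - 430*A^2 - 160*A^-2 - 10*A^-6
  A^2 * (166*d^2 + 44*d^4) = 44*A^10 + 342*A^6 + 596*A^2 + 342*A^-2 + 44*A^-6
  A^0 * (144*d + 106*d^3 + 2*d^5) = -2*A^10 - 116*A^6 - 482*A^2 - 482*A^-2 - 116*A^-6 - 2*A^-10
  A^-2 * (57 + 140*d^2 + 13*d^4) = 13*A^6 + 192*A^2 + 415*A^-2 + 192*A^-6 + 13*A^-10
  A^-4 * (91*d + 28*d^3 + d^5) = -A^6 - 33*A^2 - 185*A^-2 - 185*A^-6 - 33*A^-10 - A^-14
  A^-6 * (16 + 26*d^2 + 3*d^4) = 3*A^2 + 38*A^-2 + 86*A^-6 + 38*A^-10 + 3*A^-14
  A^-8 * (7*d + 3*d^3) = -3*A^-2 - 16*A^-6 - 16*A^-10 - 3*A^-14
  A^-10 * (d^2) = A^-6 + 2*A^-10 + A^-14
Summing the groups: <K> = A^22 - 3*A^18 + 5*A^14 - 7*A^10 + 7*A^6 - 7*A^2 + 6*A^-2 - 3*A^-6 + 2*A^-10
Normalise by the writhe: (-A^3)^(-w) = (-A^3)^(6) = A^18, so f(A) = A^18 * <K> = A^40 - 3*A^36 + 5*A^32 - 7*A^28 + 7*A^24 - 7*A^20 + 6*A^16 - 3*A^12 + 2*A^8.
Substitute A = t^(-1/4), i.e. A^e → t^(-e/4): V(t) = 2*t^-2 - 3*t^-3 + 6*t^-4 - 7*t^-5 + 7*t^-6 - 7*t^-7 + 5*t^-8 - 3*t^-9 + t^-10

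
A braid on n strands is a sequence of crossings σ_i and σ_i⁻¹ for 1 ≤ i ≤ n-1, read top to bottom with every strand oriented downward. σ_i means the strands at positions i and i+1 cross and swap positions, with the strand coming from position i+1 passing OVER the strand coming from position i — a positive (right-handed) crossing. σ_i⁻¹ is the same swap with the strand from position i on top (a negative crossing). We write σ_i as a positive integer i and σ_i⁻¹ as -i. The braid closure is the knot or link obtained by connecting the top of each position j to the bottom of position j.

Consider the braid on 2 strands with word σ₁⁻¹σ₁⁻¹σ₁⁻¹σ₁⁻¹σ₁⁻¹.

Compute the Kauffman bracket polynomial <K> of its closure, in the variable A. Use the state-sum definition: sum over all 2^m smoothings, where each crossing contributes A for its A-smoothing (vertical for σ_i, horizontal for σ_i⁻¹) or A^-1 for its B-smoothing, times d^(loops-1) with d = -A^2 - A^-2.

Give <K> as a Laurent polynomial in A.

A^13 - A^9 + A^5 - A - A^-7

Derivation:
Braid: s1^-1 s1^-1 s1^-1 s1^-1 s1^-1 on 2 strands, 5 crossings.
Writhe w = (#positive) - (#negative) = 0 - 5 = -5.
Enumerate smoothing states for the bracket polynomial. There are 2^5 = 32 states.
For each crossing: s=0 is the vertical smoothing, s=1 horizontal. Crossing k contributes A^(sign_k * (1 - 2*s_k)); loop factor d = -A^2 - A^-2.
  state 00000: A-exp=-5, loops=2, term = A^-5 * d^1
  state 00001: A-exp=-3, loops=1, term = A^-3 * d^0
  state 00010: A-exp=-3, loops=1, term = A^-3 * d^0
  state 00011: A-exp=-1, loops=2, term = A^-1 * d^1
  state 00100: A-exp=-3, loops=1, term = A^-3 * d^0
  state 00101: A-exp=-1, loops=2, term = A^-1 * d^1
  state 00110: A-exp=-1, loops=2, term = A^-1 * d^1
  state 00111: A-exp=+1, loops=3, term = A^1 * d^2
  state 01000: A-exp=-3, loops=1, term = A^-3 * d^0
  state 01001: A-exp=-1, loops=2, term = A^-1 * d^1
  state 01010: A-exp=-1, loops=2, term = A^-1 * d^1
  state 01011: A-exp=+1, loops=3, term = A^1 * d^2
  state 01100: A-exp=-1, loops=2, term = A^-1 * d^1
  state 01101: A-exp=+1, loops=3, term = A^1 * d^2
  state 01110: A-exp=+1, loops=3, term = A^1 * d^2
  state 01111: A-exp=+3, loops=4, term = A^3 * d^3
  state 10000: A-exp=-3, loops=1, term = A^-3 * d^0
  state 10001: A-exp=-1, loops=2, term = A^-1 * d^1
  state 10010: A-exp=-1, loops=2, term = A^-1 * d^1
  state 10011: A-exp=+1, loops=3, term = A^1 * d^2
  state 10100: A-exp=-1, loops=2, term = A^-1 * d^1
  state 10101: A-exp=+1, loops=3, term = A^1 * d^2
  state 10110: A-exp=+1, loops=3, term = A^1 * d^2
  state 10111: A-exp=+3, loops=4, term = A^3 * d^3
  state 11000: A-exp=-1, loops=2, term = A^-1 * d^1
  state 11001: A-exp=+1, loops=3, term = A^1 * d^2
  state 11010: A-exp=+1, loops=3, term = A^1 * d^2
  state 11011: A-exp=+3, loops=4, term = A^3 * d^3
  state 11100: A-exp=+1, loops=3, term = A^1 * d^2
  state 11101: A-exp=+3, loops=4, term = A^3 * d^3
  state 11110: A-exp=+3, loops=4, term = A^3 * d^3
  state 11111: A-exp=+5, loops=5, term = A^5 * d^4
Collect the terms by A-exponent (count of states per loop number):
Powers of d = -A^2 - A^-2: d^2 = A^4 + 2 + A^-4; d^3 = -A^6 - 3*A^2 - 3*A^-2 - A^-6; d^4 = A^8 + 4*A^4 + 6 + 4*A^-4 + A^-8.
  A^5 * (d^4) = A^13 + 4*A^9 + 6*A^5 + 4*A + A^-3
  A^3 * (5*d^3) = -5*A^9 - 15*A^5 - 15*A - 5*A^-3
  A^1 * (10*d^2) = 10*A^5 + 20*A + 10*A^-3
  A^-1 * (10*d) = -10*A - 10*A^-3
  A^-3 * (5) = 5*A^-3
  A^-5 * (d) = -A^-3 - A^-7
Summing the groups: <K> = A^13 - A^9 + A^5 - A - A^-7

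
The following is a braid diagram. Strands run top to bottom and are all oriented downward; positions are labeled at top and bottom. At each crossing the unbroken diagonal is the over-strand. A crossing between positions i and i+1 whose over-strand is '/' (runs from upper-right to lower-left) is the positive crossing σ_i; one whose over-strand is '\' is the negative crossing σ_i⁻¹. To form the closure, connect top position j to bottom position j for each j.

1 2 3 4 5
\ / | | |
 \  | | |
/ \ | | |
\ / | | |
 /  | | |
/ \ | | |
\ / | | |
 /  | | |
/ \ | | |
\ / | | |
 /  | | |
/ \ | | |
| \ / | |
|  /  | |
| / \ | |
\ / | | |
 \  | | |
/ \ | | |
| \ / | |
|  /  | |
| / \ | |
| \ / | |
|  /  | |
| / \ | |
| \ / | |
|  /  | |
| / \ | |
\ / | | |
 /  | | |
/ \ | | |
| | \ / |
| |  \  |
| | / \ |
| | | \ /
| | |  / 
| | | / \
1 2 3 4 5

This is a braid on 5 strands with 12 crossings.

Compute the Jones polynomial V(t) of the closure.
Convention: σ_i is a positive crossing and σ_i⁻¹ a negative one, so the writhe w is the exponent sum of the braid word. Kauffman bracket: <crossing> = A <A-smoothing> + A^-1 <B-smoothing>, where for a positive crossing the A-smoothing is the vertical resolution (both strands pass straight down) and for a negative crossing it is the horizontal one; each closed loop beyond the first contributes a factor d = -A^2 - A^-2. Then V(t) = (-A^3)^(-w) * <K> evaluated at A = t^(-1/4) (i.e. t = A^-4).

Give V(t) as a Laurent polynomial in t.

Reading the diagram top to bottom ('/'-over between positions i,i+1 = s_i, '\'-over = s_i^-1): braid word = s1^-1 s1 s1 s1 s2 s1^-1 s2 s2 s2 s1 s3^-1 s4.
The presented braid s1^-1 s1 s1 s1 s2 s1^-1 s2 s2 s2 s1 s3^-1 s4 on 5 strands reduces by inverse Markov moves (closure unchanged at each step):
  Destabilize: the word has the form β·s4 where s4 occurs only as the final letter (β ∈ B_4); drop it and the last strand → 4 strands.
  Destabilize: the word has the form β·s3^-1 where s3^-1 occurs only as the final letter (β ∈ B_3); drop it and the last strand → 3 strands.
  Deconjugate: the word is γ·β·γ⁻¹ with γ = s1^-1 (prefix) and γ⁻¹ = s1 (suffix); strip both.
Reduced to β = s1 s1 s1 s2 s1^-1 s2 s2 s2 on 3 strands, 8 crossings.
Compute on β:
Braid: s1 s1 s1 s2 s1^-1 s2 s2 s2 on 3 strands, 8 crossings.
Writhe w = (#positive) - (#negative) = 7 - 1 = 6.
Enumerate smoothing states for the bracket polynomial. There are 2^8 = 256 states.
Each crossing splits two ways (0=vertical, 1=horizontal). The state's weight is A^(#A-smoothings - #B-smoothings) * d^(loops - 1).
Tabulate the states by total A-exponent and number of loops L (A-exp: L × count):
  A^8: L=2 ×1
  A^6: L=1 ×4, L=3 ×4
  A^4: L=2 ×25, L=4 ×3
  A^2: L=1 ×21, L=3 ×34, L=5 ×1
  A^0: L=2 ×48, L=4 ×22
  A^-2: L=3 ×49, L=5 ×7
  A^-4: L=4 ×27, L=6 ×1
  A^-6: L=5 ×8
  A^-8: L=6 ×1
Each group contributes A^e * Σ count * d^(L-1):
Powers of d = -A^2 - A^-2: d^2 = A^4 + 2 + A^-4; d^3 = -A^6 - 3*A^2 - 3*A^-2 - A^-6; d^4 = A^8 + 4*A^4 + 6 + 4*A^-4 + A^-8; d^5 = -A^10 - 5*A^6 - 10*A^2 - 10*A^-2 - 5*A^-6 - A^-10.
  A^8 * (d) = -A^10 - A^6
  A^6 * (4 + 4*d^2) = 4*A^10 + 12*A^6 + 4*A^2
  A^4 * (25*d + 3*d^3) = -3*A^10 - 34*A^6 - 34*A^2 - 3*A^-2
  A^2 * (21 + 34*d^2 + d^4) = A^10 + 38*A^6 + 95*A^2 + 38*A^-2 + A^-6
  A^0 * (48*d + 22*d^3) = -22*A^6 - 114*A^2 - 114*A^-2 - 22*A^-6
  A^-2 * (49*d^2 + 7*d^4) = 7*A^6 + 77*A^2 + 140*A^-2 + 77*A^-6 + 7*A^-10
  A^-4 * (27*d^3 + d^5) = -A^6 - 32*A^2 - 91*A^-2 - 91*A^-6 - 32*A^-10 - A^-14
  A^-6 * (8*d^4) = 8*A^2 + 32*A^-2 + 48*A^-6 + 32*A^-10 + 8*A^-14
  A^-8 * (d^5) = -A^2 - 5*A^-2 - 10*A^-6 - 10*A^-10 - 5*A^-14 - A^-18
Summing the groups: <K> = A^10 - A^6 + 3*A^2 - 3*A^-2 + 3*A^-6 - 3*A^-10 + 2*A^-14 - A^-18
Normalise by the writhe: (-A^3)^(-w) = (-A^3)^(-6) = A^-18, so f(A) = A^-18 * <K> = A^-8 - A^-12 + 3*A^-16 - 3*A^-20 + 3*A^-24 - 3*A^-28 + 2*A^-32 - A^-36.
Substitute A = t^(-1/4), i.e. A^e → t^(-e/4): V(t) = -t^9 + 2*t^8 - 3*t^7 + 3*t^6 - 3*t^5 + 3*t^4 - t^3 + t^2

Answer: -t^9 + 2*t^8 - 3*t^7 + 3*t^6 - 3*t^5 + 3*t^4 - t^3 + t^2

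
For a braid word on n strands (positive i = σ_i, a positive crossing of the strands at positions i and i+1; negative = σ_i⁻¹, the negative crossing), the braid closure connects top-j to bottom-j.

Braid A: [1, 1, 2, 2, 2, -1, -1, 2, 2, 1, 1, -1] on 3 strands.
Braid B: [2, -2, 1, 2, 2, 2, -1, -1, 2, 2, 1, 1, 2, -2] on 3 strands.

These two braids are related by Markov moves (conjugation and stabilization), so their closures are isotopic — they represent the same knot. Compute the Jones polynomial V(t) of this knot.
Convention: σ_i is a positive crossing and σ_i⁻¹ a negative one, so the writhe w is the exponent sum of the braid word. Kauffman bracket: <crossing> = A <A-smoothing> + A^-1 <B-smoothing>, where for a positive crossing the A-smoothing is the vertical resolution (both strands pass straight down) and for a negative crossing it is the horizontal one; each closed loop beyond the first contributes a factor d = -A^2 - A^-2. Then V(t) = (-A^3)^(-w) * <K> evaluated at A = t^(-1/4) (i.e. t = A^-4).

Markov-equivalent braids have isotopic closures, hence identical knot invariants. Strip the Markov moves from each word to reach a common short braid β, then compute V(t) once on β.
Braid A: s1 s1 s2 s2 s2 s1^-1 s1^-1 s2 s2 s1 s1 s1^-1 on 3 strands reduces by inverse Markov moves (closure unchanged at each step):
  Deconjugate: the word is γ·β·γ⁻¹ with γ = s1 (prefix) and γ⁻¹ = s1^-1 (suffix); strip both.
Reduced to β = s1 s2 s2 s2 s1^-1 s1^-1 s2 s2 s1 s1 on 3 strands, 10 crossings.
Braid B: s2 s2^-1 s1 s2 s2 s2 s1^-1 s1^-1 s2 s2 s1 s1 s2 s2^-1 on 3 strands reduces by inverse Markov moves (closure unchanged at each step):
  Deconjugate: the word is γ·β·γ⁻¹ with γ = s2 s2^-1 (prefix) and γ⁻¹ = s2 s2^-1 (suffix); strip both.
Reduced to β = s1 s2 s2 s2 s1^-1 s1^-1 s2 s2 s1 s1 on 3 strands, 10 crossings.
Both give the same β = s1 s2 s2 s2 s1^-1 s1^-1 s2 s2 s1 s1 on 3 strands, so one state sum suffices:
Braid: s1 s2 s2 s2 s1^-1 s1^-1 s2 s2 s1 s1 on 3 strands, 10 crossings.
Writhe w = (#positive) - (#negative) = 8 - 2 = 6.
Computing the Kauffman bracket via state sum. There are 2^10 = 1024 states.
For each crossing: s=0 is the vertical smoothing, s=1 horizontal. Crossing k contributes A^(sign_k * (1 - 2*s_k)); loop factor d = -A^2 - A^-2.
Tabulate the states by total A-exponent and number of loops L (A-exp: L × count):
  A^10: L=3 ×1
  A^8: L=2 ×7, L=4 ×3
  A^6: L=1 ×10, L=3 ×32, L=5 ×3
  A^4: L=2 ×76, L=4 ×43, L=6 ×1
  A^2: L=1 ×51, L=3 ×132, L=5 ×27
  A^0: L=2 ×135, L=4 ×109, L=6 ×8
  A^-2: L=3 ×161, L=5 ×48, L=7 ×1
  A^-4: L=4 ×109, L=6 ×11
  A^-6: L=5 ×44, L=7 ×1
  A^-8: L=6 ×10
  A^-10: L=7 ×1
Each group contributes A^e * Σ count * d^(L-1):
Powers of d = -A^2 - A^-2: d^2 = A^4 + 2 + A^-4; d^3 = -A^6 - 3*A^2 - 3*A^-2 - A^-6; d^4 = A^8 + 4*A^4 + 6 + 4*A^-4 + A^-8; d^5 = -A^10 - 5*A^6 - 10*A^2 - 10*A^-2 - 5*A^-6 - A^-10; d^6 = A^12 + 6*A^8 + 15*A^4 + 20 + 15*A^-4 + 6*A^-8 + A^-12.
  A^10 * (d^2) = A^14 + 2*A^10 + A^6
  A^8 * (7*d + 3*d^3) = -3*A^14 - 16*A^10 - 16*A^6 - 3*A^2
  A^6 * (10 + 32*d^2 + 3*d^4) = 3*A^14 + 44*A^10 + 92*A^6 + 44*A^2 + 3*A^-2
  A^4 * (76*d + 43*d^3 + d^5) = -A^14 - 48*A^10 - 215*A^6 - 215*A^2 - 48*A^-2 - A^-6
  A^2 * (51 + 132*d^2 + 27*d^4) = 27*A^10 + 240*A^6 + 477*A^2 + 240*A^-2 + 27*A^-6
  A^0 * (135*d + 109*d^3 + 8*d^5) = -8*A^10 - 149*A^6 - 542*A^2 - 542*A^-2 - 149*A^-6 - 8*A^-10
  A^-2 * (161*d^2 + 48*d^4 + d^6) = A^10 + 54*A^6 + 368*A^2 + 630*A^-2 + 368*A^-6 + 54*A^-10 + A^-14
  A^-4 * (109*d^3 + 11*d^5) = -11*A^6 - 164*A^2 - 437*A^-2 - 437*A^-6 - 164*A^-10 - 11*A^-14
  A^-6 * (44*d^4 + d^6) = A^6 + 50*A^2 + 191*A^-2 + 284*A^-6 + 191*A^-10 + 50*A^-14 + A^-18
  A^-8 * (10*d^5) = -10*A^2 - 50*A^-2 - 100*A^-6 - 100*A^-10 - 50*A^-14 - 10*A^-18
  A^-10 * (d^6) = A^2 + 6*A^-2 + 15*A^-6 + 20*A^-10 + 15*A^-14 + 6*A^-18 + A^-22
Summing the groups: <K> = 2*A^10 - 3*A^6 + 6*A^2 - 7*A^-2 + 7*A^-6 - 7*A^-10 + 5*A^-14 - 3*A^-18 + A^-22
Normalise by the writhe: (-A^3)^(-w) = (-A^3)^(-6) = A^-18, so f(A) = A^-18 * <K> = 2*A^-8 - 3*A^-12 + 6*A^-16 - 7*A^-20 + 7*A^-24 - 7*A^-28 + 5*A^-32 - 3*A^-36 + A^-40.
Substitute A = t^(-1/4), i.e. A^e → t^(-e/4): V(t) = t^10 - 3*t^9 + 5*t^8 - 7*t^7 + 7*t^6 - 7*t^5 + 6*t^4 - 3*t^3 + 2*t^2

Answer: t^10 - 3*t^9 + 5*t^8 - 7*t^7 + 7*t^6 - 7*t^5 + 6*t^4 - 3*t^3 + 2*t^2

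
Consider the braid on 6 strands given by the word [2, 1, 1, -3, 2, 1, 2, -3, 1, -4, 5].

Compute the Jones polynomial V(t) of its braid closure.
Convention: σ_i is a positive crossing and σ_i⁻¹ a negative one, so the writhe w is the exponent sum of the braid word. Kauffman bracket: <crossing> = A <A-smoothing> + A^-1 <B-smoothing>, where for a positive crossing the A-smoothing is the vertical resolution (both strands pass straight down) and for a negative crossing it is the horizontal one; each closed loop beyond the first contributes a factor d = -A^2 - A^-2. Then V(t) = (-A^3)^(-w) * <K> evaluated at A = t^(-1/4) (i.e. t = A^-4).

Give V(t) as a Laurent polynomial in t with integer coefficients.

The presented braid s2 s1 s1 s3^-1 s2 s1 s2 s3^-1 s1 s4^-1 s5 on 6 strands reduces by inverse Markov moves (closure unchanged at each step):
  Destabilize: the word has the form β·s5 where s5 occurs only as the final letter (β ∈ B_5); drop it and the last strand → 5 strands.
  Destabilize: the word has the form β·s4^-1 where s4^-1 occurs only as the final letter (β ∈ B_4); drop it and the last strand → 4 strands.
Reduced to β = s2 s1 s1 s3^-1 s2 s1 s2 s3^-1 s1 on 4 strands, 9 crossings.
Compute on β:
Braid: s2 s1 s1 s3^-1 s2 s1 s2 s3^-1 s1 on 4 strands, 9 crossings.
Writhe w = (#positive) - (#negative) = 7 - 2 = 5.
Computing the Kauffman bracket via state sum. There are 2^9 = 512 states.
For each crossing: s=0 is the vertical smoothing, s=1 horizontal. Crossing k contributes A^(sign_k * (1 - 2*s_k)); loop factor d = -A^2 - A^-2.
Tabulate the states by total A-exponent and number of loops L (A-exp: L × count):
  A^9: L=4 ×1
  A^7: L=3 ×9
  A^5: L=2 ×28, L=4 ×8
  A^3: L=1 ×32, L=3 ×48, L=5 ×4
  A^1: L=2 ×91, L=4 ×34, L=6 ×1
  A^-1: L=1 ×23, L=3 ×92, L=5 ×11
  A^-3: L=2 ×43, L=4 ×40, L=6 ×1
  A^-5: L=1 ×4, L=3 ×26, L=5 ×6
  A^-7: L=2 ×4, L=4 ×5
  A^-9: L=3 ×1
Each group contributes A^e * Σ count * d^(L-1):
Powers of d = -A^2 - A^-2: d^2 = A^4 + 2 + A^-4; d^3 = -A^6 - 3*A^2 - 3*A^-2 - A^-6; d^4 = A^8 + 4*A^4 + 6 + 4*A^-4 + A^-8; d^5 = -A^10 - 5*A^6 - 10*A^2 - 10*A^-2 - 5*A^-6 - A^-10.
  A^9 * (d^3) = -A^15 - 3*A^11 - 3*A^7 - A^3
  A^7 * (9*d^2) = 9*A^11 + 18*A^7 + 9*A^3
  A^5 * (28*d + 8*d^3) = -8*A^11 - 52*A^7 - 52*A^3 - 8*A^-1
  A^3 * (32 + 48*d^2 + 4*d^4) = 4*A^11 + 64*A^7 + 152*A^3 + 64*A^-1 + 4*A^-5
  A^1 * (91*d + 34*d^3 + d^5) = -A^11 - 39*A^7 - 203*A^3 - 203*A^-1 - 39*A^-5 - A^-9
  A^-1 * (23 + 92*d^2 + 11*d^4) = 11*A^7 + 136*A^3 + 273*A^-1 + 136*A^-5 + 11*A^-9
  A^-3 * (43*d + 40*d^3 + d^5) = -A^7 - 45*A^3 - 173*A^-1 - 173*A^-5 - 45*A^-9 - A^-13
  A^-5 * (4 + 26*d^2 + 6*d^4) = 6*A^3 + 50*A^-1 + 92*A^-5 + 50*A^-9 + 6*A^-13
  A^-7 * (4*d + 5*d^3) = -5*A^-1 - 19*A^-5 - 19*A^-9 - 5*A^-13
  A^-9 * (d^2) = A^-5 + 2*A^-9 + A^-13
Summing the groups: <K> = -A^15 + A^11 - 2*A^7 + 2*A^3 - 2*A^-1 + 2*A^-5 - 2*A^-9 + A^-13
Normalise by the writhe: (-A^3)^(-w) = (-A^3)^(-5) = -A^-15, so f(A) = -A^-15 * <K> = 1 - A^-4 + 2*A^-8 - 2*A^-12 + 2*A^-16 - 2*A^-20 + 2*A^-24 - A^-28.
Substitute A = t^(-1/4), i.e. A^e → t^(-e/4): V(t) = -t^7 + 2*t^6 - 2*t^5 + 2*t^4 - 2*t^3 + 2*t^2 - t + 1

Answer: -t^7 + 2*t^6 - 2*t^5 + 2*t^4 - 2*t^3 + 2*t^2 - t + 1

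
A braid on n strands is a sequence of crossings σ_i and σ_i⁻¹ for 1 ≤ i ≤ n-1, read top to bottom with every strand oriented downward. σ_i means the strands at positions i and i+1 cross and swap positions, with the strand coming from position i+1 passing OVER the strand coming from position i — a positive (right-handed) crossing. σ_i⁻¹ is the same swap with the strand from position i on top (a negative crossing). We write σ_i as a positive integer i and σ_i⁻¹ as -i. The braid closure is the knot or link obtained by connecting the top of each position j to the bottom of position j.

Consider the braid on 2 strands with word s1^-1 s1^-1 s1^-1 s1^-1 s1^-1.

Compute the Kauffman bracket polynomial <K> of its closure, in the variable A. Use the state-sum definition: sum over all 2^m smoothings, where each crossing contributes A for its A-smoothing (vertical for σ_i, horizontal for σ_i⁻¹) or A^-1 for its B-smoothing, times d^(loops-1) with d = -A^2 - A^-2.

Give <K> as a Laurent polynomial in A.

Braid: s1^-1 s1^-1 s1^-1 s1^-1 s1^-1 on 2 strands, 5 crossings.
Writhe w = (#positive) - (#negative) = 0 - 5 = -5.
State-sum expansion of <K>. There are 2^5 = 32 states.
For each crossing: s=0 is the vertical smoothing, s=1 horizontal. Crossing k contributes A^(sign_k * (1 - 2*s_k)); loop factor d = -A^2 - A^-2.
  state 00000: A-exp=-5, loops=2, term = A^-5 * d^1
  state 00001: A-exp=-3, loops=1, term = A^-3 * d^0
  state 00010: A-exp=-3, loops=1, term = A^-3 * d^0
  state 00011: A-exp=-1, loops=2, term = A^-1 * d^1
  state 00100: A-exp=-3, loops=1, term = A^-3 * d^0
  state 00101: A-exp=-1, loops=2, term = A^-1 * d^1
  state 00110: A-exp=-1, loops=2, term = A^-1 * d^1
  state 00111: A-exp=+1, loops=3, term = A^1 * d^2
  state 01000: A-exp=-3, loops=1, term = A^-3 * d^0
  state 01001: A-exp=-1, loops=2, term = A^-1 * d^1
  state 01010: A-exp=-1, loops=2, term = A^-1 * d^1
  state 01011: A-exp=+1, loops=3, term = A^1 * d^2
  state 01100: A-exp=-1, loops=2, term = A^-1 * d^1
  state 01101: A-exp=+1, loops=3, term = A^1 * d^2
  state 01110: A-exp=+1, loops=3, term = A^1 * d^2
  state 01111: A-exp=+3, loops=4, term = A^3 * d^3
  state 10000: A-exp=-3, loops=1, term = A^-3 * d^0
  state 10001: A-exp=-1, loops=2, term = A^-1 * d^1
  state 10010: A-exp=-1, loops=2, term = A^-1 * d^1
  state 10011: A-exp=+1, loops=3, term = A^1 * d^2
  state 10100: A-exp=-1, loops=2, term = A^-1 * d^1
  state 10101: A-exp=+1, loops=3, term = A^1 * d^2
  state 10110: A-exp=+1, loops=3, term = A^1 * d^2
  state 10111: A-exp=+3, loops=4, term = A^3 * d^3
  state 11000: A-exp=-1, loops=2, term = A^-1 * d^1
  state 11001: A-exp=+1, loops=3, term = A^1 * d^2
  state 11010: A-exp=+1, loops=3, term = A^1 * d^2
  state 11011: A-exp=+3, loops=4, term = A^3 * d^3
  state 11100: A-exp=+1, loops=3, term = A^1 * d^2
  state 11101: A-exp=+3, loops=4, term = A^3 * d^3
  state 11110: A-exp=+3, loops=4, term = A^3 * d^3
  state 11111: A-exp=+5, loops=5, term = A^5 * d^4
Collect the terms by A-exponent (count of states per loop number):
Powers of d = -A^2 - A^-2: d^2 = A^4 + 2 + A^-4; d^3 = -A^6 - 3*A^2 - 3*A^-2 - A^-6; d^4 = A^8 + 4*A^4 + 6 + 4*A^-4 + A^-8.
  A^5 * (d^4) = A^13 + 4*A^9 + 6*A^5 + 4*A + A^-3
  A^3 * (5*d^3) = -5*A^9 - 15*A^5 - 15*A - 5*A^-3
  A^1 * (10*d^2) = 10*A^5 + 20*A + 10*A^-3
  A^-1 * (10*d) = -10*A - 10*A^-3
  A^-3 * (5) = 5*A^-3
  A^-5 * (d) = -A^-3 - A^-7
Summing the groups: <K> = A^13 - A^9 + A^5 - A - A^-7

Answer: A^13 - A^9 + A^5 - A - A^-7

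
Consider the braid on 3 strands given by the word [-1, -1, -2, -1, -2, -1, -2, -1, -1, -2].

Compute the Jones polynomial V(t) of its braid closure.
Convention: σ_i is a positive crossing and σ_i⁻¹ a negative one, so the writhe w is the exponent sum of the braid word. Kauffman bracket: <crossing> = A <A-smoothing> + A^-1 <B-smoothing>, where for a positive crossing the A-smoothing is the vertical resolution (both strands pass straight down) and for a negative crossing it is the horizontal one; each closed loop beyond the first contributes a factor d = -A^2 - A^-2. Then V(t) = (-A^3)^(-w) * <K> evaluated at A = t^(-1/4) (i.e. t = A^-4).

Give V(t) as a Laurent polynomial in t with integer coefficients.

t^-4 + t^-6 - t^-10

Derivation:
Braid: s1^-1 s1^-1 s2^-1 s1^-1 s2^-1 s1^-1 s2^-1 s1^-1 s1^-1 s2^-1 on 3 strands, 10 crossings.
Writhe w = (#positive) - (#negative) = 0 - 10 = -10.
Enumerate smoothing states for the bracket polynomial. There are 2^10 = 1024 states.
Each crossing splits two ways (0=vertical, 1=horizontal). The state's weight is A^(#A-smoothings - #B-smoothings) * d^(loops - 1).
Tabulate the states by total A-exponent and number of loops L (A-exp: L × count):
  A^10: L=3 ×1
  A^8: L=2 ×4, L=4 ×6
  A^6: L=1 ×4, L=3 ×30, L=5 ×11
  A^4: L=2 ×48, L=4 ×65, L=6 ×7
  A^2: L=1 ×24, L=3 ×140, L=5 ×45, L=7 ×1
  A^0: L=2 ×129, L=4 ×117, L=6 ×6
  A^-2: L=1 ×43, L=3 ×151, L=5 ×16
  A^-4: L=2 ×96, L=4 ×24
  A^-6: L=1 ×24, L=3 ×21
  A^-8: L=2 ×10
  A^-10: L=3 ×1
Each group contributes A^e * Σ count * d^(L-1):
Powers of d = -A^2 - A^-2: d^2 = A^4 + 2 + A^-4; d^3 = -A^6 - 3*A^2 - 3*A^-2 - A^-6; d^4 = A^8 + 4*A^4 + 6 + 4*A^-4 + A^-8; d^5 = -A^10 - 5*A^6 - 10*A^2 - 10*A^-2 - 5*A^-6 - A^-10; d^6 = A^12 + 6*A^8 + 15*A^4 + 20 + 15*A^-4 + 6*A^-8 + A^-12.
  A^10 * (d^2) = A^14 + 2*A^10 + A^6
  A^8 * (4*d + 6*d^3) = -6*A^14 - 22*A^10 - 22*A^6 - 6*A^2
  A^6 * (4 + 30*d^2 + 11*d^4) = 11*A^14 + 74*A^10 + 130*A^6 + 74*A^2 + 11*A^-2
  A^4 * (48*d + 65*d^3 + 7*d^5) = -7*A^14 - 100*A^10 - 313*A^6 - 313*A^2 - 100*A^-2 - 7*A^-6
  A^2 * (24 + 140*d^2 + 45*d^4 + d^6) = A^14 + 51*A^10 + 335*A^6 + 594*A^2 + 335*A^-2 + 51*A^-6 + A^-10
  A^0 * (129*d + 117*d^3 + 6*d^5) = -6*A^10 - 147*A^6 - 540*A^2 - 540*A^-2 - 147*A^-6 - 6*A^-10
  A^-2 * (43 + 151*d^2 + 16*d^4) = 16*A^6 + 215*A^2 + 441*A^-2 + 215*A^-6 + 16*A^-10
  A^-4 * (96*d + 24*d^3) = -24*A^2 - 168*A^-2 - 168*A^-6 - 24*A^-10
  A^-6 * (24 + 21*d^2) = 21*A^-2 + 66*A^-6 + 21*A^-10
  A^-8 * (10*d) = -10*A^-6 - 10*A^-10
  A^-10 * (d^2) = A^-6 + 2*A^-10 + A^-14
Summing the groups: <K> = -A^10 + A^-6 + A^-14
Normalise by the writhe: (-A^3)^(-w) = (-A^3)^(10) = A^30, so f(A) = A^30 * <K> = -A^40 + A^24 + A^16.
Substitute A = t^(-1/4), i.e. A^e → t^(-e/4): V(t) = t^-4 + t^-6 - t^-10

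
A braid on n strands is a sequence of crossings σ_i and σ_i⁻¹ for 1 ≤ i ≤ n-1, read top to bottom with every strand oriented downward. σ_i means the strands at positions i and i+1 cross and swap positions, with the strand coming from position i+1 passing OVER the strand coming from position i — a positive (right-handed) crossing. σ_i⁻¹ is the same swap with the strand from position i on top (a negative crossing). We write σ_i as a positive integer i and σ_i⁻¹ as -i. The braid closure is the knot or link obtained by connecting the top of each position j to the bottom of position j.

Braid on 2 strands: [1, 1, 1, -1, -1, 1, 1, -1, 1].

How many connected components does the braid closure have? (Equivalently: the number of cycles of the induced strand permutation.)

Track the strand permutation on 2 strands, starting from identity.
  step 1: s1 swaps positions 1,2 -> [2 1]
  step 2: s1 swaps positions 1,2 -> [1 2]
  step 3: s1 swaps positions 1,2 -> [2 1]
  step 4: s1^-1 swaps positions 1,2 -> [1 2]
  step 5: s1^-1 swaps positions 1,2 -> [2 1]
  step 6: s1 swaps positions 1,2 -> [1 2]
  step 7: s1 swaps positions 1,2 -> [2 1]
  step 8: s1^-1 swaps positions 1,2 -> [1 2]
  step 9: s1 swaps positions 1,2 -> [2 1]
Final permutation (position -> original strand): [2 1]
Closure components = cycle count of this permutation = 1.

Answer: 1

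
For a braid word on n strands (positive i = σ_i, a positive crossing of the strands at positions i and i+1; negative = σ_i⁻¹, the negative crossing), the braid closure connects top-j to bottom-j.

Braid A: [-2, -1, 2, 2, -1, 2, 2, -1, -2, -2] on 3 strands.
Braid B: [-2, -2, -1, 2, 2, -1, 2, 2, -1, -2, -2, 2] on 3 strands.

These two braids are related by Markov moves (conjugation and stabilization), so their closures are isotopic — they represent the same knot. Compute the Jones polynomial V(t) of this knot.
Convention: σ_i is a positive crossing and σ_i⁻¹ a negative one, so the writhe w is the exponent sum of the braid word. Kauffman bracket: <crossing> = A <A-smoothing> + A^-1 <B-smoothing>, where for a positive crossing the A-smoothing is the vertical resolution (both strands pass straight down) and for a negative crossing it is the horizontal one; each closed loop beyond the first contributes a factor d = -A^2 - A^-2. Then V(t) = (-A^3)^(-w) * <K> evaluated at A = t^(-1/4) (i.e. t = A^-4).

t^2 - 2*t + 4 - 4*t^-1 + 4*t^-2 - 4*t^-3 + 3*t^-4 - 2*t^-5 + t^-6

Derivation:
Markov-equivalent braids have isotopic closures, hence identical knot invariants. Strip the Markov moves from each word to reach a common short braid β, then compute V(t) once on β.
Braid A: s2^-1 s1^-1 s2 s2 s1^-1 s2 s2 s1^-1 s2^-1 s2^-1 on 3 strands has no conjugating prefix/suffix or stabilization to strip; take β = s2^-1 s1^-1 s2 s2 s1^-1 s2 s2 s1^-1 s2^-1 s2^-1.
Braid B: s2^-1 s2^-1 s1^-1 s2 s2 s1^-1 s2 s2 s1^-1 s2^-1 s2^-1 s2 on 3 strands reduces by inverse Markov moves (closure unchanged at each step):
  Deconjugate: the word is γ·β·γ⁻¹ with γ = s2^-1 (prefix) and γ⁻¹ = s2 (suffix); strip both.
Reduced to β = s2^-1 s1^-1 s2 s2 s1^-1 s2 s2 s1^-1 s2^-1 s2^-1 on 3 strands, 10 crossings.
Both give the same β = s2^-1 s1^-1 s2 s2 s1^-1 s2 s2 s1^-1 s2^-1 s2^-1 on 3 strands, so one state sum suffices:
Braid: s2^-1 s1^-1 s2 s2 s1^-1 s2 s2 s1^-1 s2^-1 s2^-1 on 3 strands, 10 crossings.
Writhe w = (#positive) - (#negative) = 4 - 6 = -2.
Computing the Kauffman bracket via state sum. There are 2^10 = 1024 states.
Smooth each crossing (0=||, 1=⌣⌢); contribution A^(Σ sign_k(1-2s_k)) * d^(L-1).
Tabulate the states by total A-exponent and number of loops L (A-exp: L × count):
  A^10: L=5 ×1
  A^8: L=4 ×10
  A^6: L=3 ×39, L=5 ×6
  A^4: L=2 ×66, L=4 ×52, L=6 ×2
  A^2: L=1 ×45, L=3 ×124, L=5 ×41
  A^0: L=2 ×118, L=4 ×113, L=6 ×21
  A^-2: L=1 ×20, L=3 ×120, L=5 ×63, L=7 ×7
  A^-4: L=2 ×30, L=4 ×68, L=6 ×21, L=8 ×1
  A^-6: L=3 ×20, L=5 ×22, L=7 ×3
  A^-8: L=4 ×7, L=6 ×3
  A^-10: L=5 ×1
Each group contributes A^e * Σ count * d^(L-1):
Powers of d = -A^2 - A^-2: d^2 = A^4 + 2 + A^-4; d^3 = -A^6 - 3*A^2 - 3*A^-2 - A^-6; d^4 = A^8 + 4*A^4 + 6 + 4*A^-4 + A^-8; d^5 = -A^10 - 5*A^6 - 10*A^2 - 10*A^-2 - 5*A^-6 - A^-10; d^6 = A^12 + 6*A^8 + 15*A^4 + 20 + 15*A^-4 + 6*A^-8 + A^-12; d^7 = -A^14 - 7*A^10 - 21*A^6 - 35*A^2 - 35*A^-2 - 21*A^-6 - 7*A^-10 - A^-14.
  A^10 * (d^4) = A^18 + 4*A^14 + 6*A^10 + 4*A^6 + A^2
  A^8 * (10*d^3) = -10*A^14 - 30*A^10 - 30*A^6 - 10*A^2
  A^6 * (39*d^2 + 6*d^4) = 6*A^14 + 63*A^10 + 114*A^6 + 63*A^2 + 6*A^-2
  A^4 * (66*d + 52*d^3 + 2*d^5) = -2*A^14 - 62*A^10 - 242*A^6 - 242*A^2 - 62*A^-2 - 2*A^-6
  A^2 * (45 + 124*d^2 + 41*d^4) = 41*A^10 + 288*A^6 + 539*A^2 + 288*A^-2 + 41*A^-6
  A^0 * (118*d + 113*d^3 + 21*d^5) = -21*A^10 - 218*A^6 - 667*A^2 - 667*A^-2 - 218*A^-6 - 21*A^-10
  A^-2 * (20 + 120*d^2 + 63*d^4 + 7*d^6) = 7*A^10 + 105*A^6 + 477*A^2 + 778*A^-2 + 477*A^-6 + 105*A^-10 + 7*A^-14
  A^-4 * (30*d + 68*d^3 + 21*d^5 + d^7) = -A^10 - 28*A^6 - 194*A^2 - 479*A^-2 - 479*A^-6 - 194*A^-10 - 28*A^-14 - A^-18
  A^-6 * (20*d^2 + 22*d^4 + 3*d^6) = 3*A^6 + 40*A^2 + 153*A^-2 + 232*A^-6 + 153*A^-10 + 40*A^-14 + 3*A^-18
  A^-8 * (7*d^3 + 3*d^5) = -3*A^2 - 22*A^-2 - 51*A^-6 - 51*A^-10 - 22*A^-14 - 3*A^-18
  A^-10 * (d^4) = A^-2 + 4*A^-6 + 6*A^-10 + 4*A^-14 + A^-18
Summing the groups: <K> = A^18 - 2*A^14 + 3*A^10 - 4*A^6 + 4*A^2 - 4*A^-2 + 4*A^-6 - 2*A^-10 + A^-14
Normalise by the writhe: (-A^3)^(-w) = (-A^3)^(2) = A^6, so f(A) = A^6 * <K> = A^24 - 2*A^20 + 3*A^16 - 4*A^12 + 4*A^8 - 4*A^4 + 4 - 2*A^-4 + A^-8.
Substitute A = t^(-1/4), i.e. A^e → t^(-e/4): V(t) = t^2 - 2*t + 4 - 4*t^-1 + 4*t^-2 - 4*t^-3 + 3*t^-4 - 2*t^-5 + t^-6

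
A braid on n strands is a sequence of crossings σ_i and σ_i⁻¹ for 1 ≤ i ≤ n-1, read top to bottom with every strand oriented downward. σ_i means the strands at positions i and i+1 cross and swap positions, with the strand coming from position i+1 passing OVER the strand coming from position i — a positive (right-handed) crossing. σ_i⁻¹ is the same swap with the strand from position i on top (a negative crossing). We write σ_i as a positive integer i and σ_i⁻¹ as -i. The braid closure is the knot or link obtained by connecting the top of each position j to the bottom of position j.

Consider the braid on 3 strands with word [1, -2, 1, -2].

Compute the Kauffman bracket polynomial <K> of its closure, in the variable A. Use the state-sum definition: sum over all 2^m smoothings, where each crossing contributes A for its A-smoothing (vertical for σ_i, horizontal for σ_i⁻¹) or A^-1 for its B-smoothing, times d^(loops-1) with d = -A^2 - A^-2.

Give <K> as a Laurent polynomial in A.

A^8 - A^4 + 1 - A^-4 + A^-8

Derivation:
Braid: s1 s2^-1 s1 s2^-1 on 3 strands, 4 crossings.
Writhe w = (#positive) - (#negative) = 2 - 2 = 0.
State-sum expansion of <K>. There are 2^4 = 16 states.
Each crossing splits two ways (0=vertical, 1=horizontal). The state's weight is A^(#A-smoothings - #B-smoothings) * d^(loops - 1).
  state 0000: A-exp=+0, loops=3, term = A^0 * d^2
  state 0001: A-exp=+2, loops=2, term = A^2 * d^1
  state 0010: A-exp=-2, loops=2, term = A^-2 * d^1
  state 0011: A-exp=+0, loops=1, term = A^0 * d^0
  state 0100: A-exp=+2, loops=2, term = A^2 * d^1
  state 0101: A-exp=+4, loops=3, term = A^4 * d^2
  state 0110: A-exp=+0, loops=1, term = A^0 * d^0
  state 0111: A-exp=+2, loops=2, term = A^2 * d^1
  state 1000: A-exp=-2, loops=2, term = A^-2 * d^1
  state 1001: A-exp=+0, loops=1, term = A^0 * d^0
  state 1010: A-exp=-4, loops=3, term = A^-4 * d^2
  state 1011: A-exp=-2, loops=2, term = A^-2 * d^1
  state 1100: A-exp=+0, loops=1, term = A^0 * d^0
  state 1101: A-exp=+2, loops=2, term = A^2 * d^1
  state 1110: A-exp=-2, loops=2, term = A^-2 * d^1
  state 1111: A-exp=+0, loops=1, term = A^0 * d^0
Collect the terms by A-exponent (count of states per loop number):
Powers of d = -A^2 - A^-2: d^2 = A^4 + 2 + A^-4.
  A^4 * (d^2) = A^8 + 2*A^4 + 1
  A^2 * (4*d) = -4*A^4 - 4
  A^0 * (5 + d^2) = A^4 + 7 + A^-4
  A^-2 * (4*d) = -4 - 4*A^-4
  A^-4 * (d^2) = 1 + 2*A^-4 + A^-8
Summing the groups: <K> = A^8 - A^4 + 1 - A^-4 + A^-8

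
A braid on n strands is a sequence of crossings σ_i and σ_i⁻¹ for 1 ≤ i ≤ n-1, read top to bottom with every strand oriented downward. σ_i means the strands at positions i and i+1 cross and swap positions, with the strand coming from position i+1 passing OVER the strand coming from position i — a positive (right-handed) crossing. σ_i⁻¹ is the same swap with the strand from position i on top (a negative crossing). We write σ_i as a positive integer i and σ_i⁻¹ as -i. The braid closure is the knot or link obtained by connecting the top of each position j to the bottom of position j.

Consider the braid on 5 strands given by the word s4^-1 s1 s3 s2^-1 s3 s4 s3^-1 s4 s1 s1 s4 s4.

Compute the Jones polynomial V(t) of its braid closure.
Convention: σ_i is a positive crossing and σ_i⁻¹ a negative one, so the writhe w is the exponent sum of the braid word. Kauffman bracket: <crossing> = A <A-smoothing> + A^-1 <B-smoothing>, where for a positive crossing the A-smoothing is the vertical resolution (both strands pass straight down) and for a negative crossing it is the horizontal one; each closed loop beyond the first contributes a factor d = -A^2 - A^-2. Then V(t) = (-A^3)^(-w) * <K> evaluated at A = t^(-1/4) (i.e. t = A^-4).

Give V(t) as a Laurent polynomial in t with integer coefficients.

The presented braid s4^-1 s1 s3 s2^-1 s3 s4 s3^-1 s4 s1 s1 s4 s4 on 5 strands reduces by inverse Markov moves (closure unchanged at each step):
  Deconjugate: the word is γ·β·γ⁻¹ with γ = s4^-1 (prefix) and γ⁻¹ = s4 (suffix); strip both.
Reduced to β = s1 s3 s2^-1 s3 s4 s3^-1 s4 s1 s1 s4 on 5 strands, 10 crossings.
Compute on β:
Braid: s1 s3 s2^-1 s3 s4 s3^-1 s4 s1 s1 s4 on 5 strands, 10 crossings.
Writhe w = (#positive) - (#negative) = 8 - 2 = 6.
Enumerate smoothing states for the bracket polynomial. There are 2^10 = 1024 states.
Each crossing splits two ways (0=vertical, 1=horizontal). The state's weight is A^(#A-smoothings - #B-smoothings) * d^(loops - 1).
Tabulate the states by total A-exponent and number of loops L (A-exp: L × count):
  A^10: L=3 ×1
  A^8: L=2 ×6, L=4 ×4
  A^6: L=1 ×9, L=3 ×32, L=5 ×4
  A^4: L=2 ×70, L=4 ×49, L=6 ×1
  A^2: L=1 ×30, L=3 ×149, L=5 ×31
  A^0: L=2 ×99, L=4 ×144, L=6 ×9
  A^-2: L=3 ×136, L=5 ×73, L=7 ×1
  A^-4: L=4 ×101, L=6 ×19
  A^-6: L=5 ×43, L=7 ×2
  A^-8: L=6 ×10
  A^-10: L=7 ×1
Each group contributes A^e * Σ count * d^(L-1):
Powers of d = -A^2 - A^-2: d^2 = A^4 + 2 + A^-4; d^3 = -A^6 - 3*A^2 - 3*A^-2 - A^-6; d^4 = A^8 + 4*A^4 + 6 + 4*A^-4 + A^-8; d^5 = -A^10 - 5*A^6 - 10*A^2 - 10*A^-2 - 5*A^-6 - A^-10; d^6 = A^12 + 6*A^8 + 15*A^4 + 20 + 15*A^-4 + 6*A^-8 + A^-12.
  A^10 * (d^2) = A^14 + 2*A^10 + A^6
  A^8 * (6*d + 4*d^3) = -4*A^14 - 18*A^10 - 18*A^6 - 4*A^2
  A^6 * (9 + 32*d^2 + 4*d^4) = 4*A^14 + 48*A^10 + 97*A^6 + 48*A^2 + 4*A^-2
  A^4 * (70*d + 49*d^3 + d^5) = -A^14 - 54*A^10 - 227*A^6 - 227*A^2 - 54*A^-2 - A^-6
  A^2 * (30 + 149*d^2 + 31*d^4) = 31*A^10 + 273*A^6 + 514*A^2 + 273*A^-2 + 31*A^-6
  A^0 * (99*d + 144*d^3 + 9*d^5) = -9*A^10 - 189*A^6 - 621*A^2 - 621*A^-2 - 189*A^-6 - 9*A^-10
  A^-2 * (136*d^2 + 73*d^4 + d^6) = A^10 + 79*A^6 + 443*A^2 + 730*A^-2 + 443*A^-6 + 79*A^-10 + A^-14
  A^-4 * (101*d^3 + 19*d^5) = -19*A^6 - 196*A^2 - 493*A^-2 - 493*A^-6 - 196*A^-10 - 19*A^-14
  A^-6 * (43*d^4 + 2*d^6) = 2*A^6 + 55*A^2 + 202*A^-2 + 298*A^-6 + 202*A^-10 + 55*A^-14 + 2*A^-18
  A^-8 * (10*d^5) = -10*A^2 - 50*A^-2 - 100*A^-6 - 100*A^-10 - 50*A^-14 - 10*A^-18
  A^-10 * (d^6) = A^2 + 6*A^-2 + 15*A^-6 + 20*A^-10 + 15*A^-14 + 6*A^-18 + A^-22
Summing the groups: <K> = A^10 - A^6 + 3*A^2 - 3*A^-2 + 4*A^-6 - 4*A^-10 + 2*A^-14 - 2*A^-18 + A^-22
Normalise by the writhe: (-A^3)^(-w) = (-A^3)^(-6) = A^-18, so f(A) = A^-18 * <K> = A^-8 - A^-12 + 3*A^-16 - 3*A^-20 + 4*A^-24 - 4*A^-28 + 2*A^-32 - 2*A^-36 + A^-40.
Substitute A = t^(-1/4), i.e. A^e → t^(-e/4): V(t) = t^10 - 2*t^9 + 2*t^8 - 4*t^7 + 4*t^6 - 3*t^5 + 3*t^4 - t^3 + t^2

Answer: t^10 - 2*t^9 + 2*t^8 - 4*t^7 + 4*t^6 - 3*t^5 + 3*t^4 - t^3 + t^2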